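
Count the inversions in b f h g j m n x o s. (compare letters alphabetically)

Sweep left to right; for each value list the smaller values that follow it:
b → none → 0
f → none → 0
h → g → 1
g → none → 0
j → none → 0
m → none → 0
n → none → 0
x → o, s → 2
o → none → 0
s → none → 0
Sum: 0 + 0 + 1 + 0 + 0 + 0 + 0 + 2 + 0 + 0 = 3

There are 3 out-of-order pairs.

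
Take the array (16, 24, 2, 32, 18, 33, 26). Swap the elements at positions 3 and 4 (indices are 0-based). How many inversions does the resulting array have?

Positions 3 and 4 hold 32 and 18; after swapping, the array is [16, 24, 2, 18, 32, 33, 26].
Count, for each position, how many later elements it exceeds:
16: 1
24: 2
2: 0
18: 0
32: 1
33: 1
26: 0
Sum: 1 + 2 + 0 + 0 + 1 + 1 + 0 = 5

5 inversions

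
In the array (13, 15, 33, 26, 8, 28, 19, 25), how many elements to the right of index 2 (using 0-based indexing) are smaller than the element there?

5

The element at index 2 is 33.
Elements after it: 26, 8, 28, 19, 25
Those smaller than 33: 26, 8, 28, 19, 25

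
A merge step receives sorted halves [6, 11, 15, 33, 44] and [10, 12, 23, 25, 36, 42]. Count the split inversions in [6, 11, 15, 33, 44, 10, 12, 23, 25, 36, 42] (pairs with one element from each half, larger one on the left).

For each element r of the right run, count left-run elements greater than r:
r = 10: 11, 15, 33, 44 → 4
r = 12: 15, 33, 44 → 3
r = 23: 33, 44 → 2
r = 25: 33, 44 → 2
r = 36: 44 → 1
r = 42: 44 → 1
Cross-inversions: 4 + 3 + 2 + 2 + 1 + 1 = 13

There are 13 cross-inversions.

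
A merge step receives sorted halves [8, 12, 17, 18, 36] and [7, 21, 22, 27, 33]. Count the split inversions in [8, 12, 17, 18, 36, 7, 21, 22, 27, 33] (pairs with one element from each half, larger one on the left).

9 split inversions

Count, for every r in R, how many entries of L exceed r:
r = 7: 8, 12, 17, 18, 36 → 5
r = 21: 36 → 1
r = 22: 36 → 1
r = 27: 36 → 1
r = 33: 36 → 1
Cross-inversions: 5 + 1 + 1 + 1 + 1 = 9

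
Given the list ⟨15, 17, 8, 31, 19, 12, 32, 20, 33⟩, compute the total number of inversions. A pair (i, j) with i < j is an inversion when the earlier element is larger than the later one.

9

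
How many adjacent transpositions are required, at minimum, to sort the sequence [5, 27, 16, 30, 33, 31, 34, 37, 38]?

The minimum number of adjacent swaps to sort an array equals its inversion count, since every such swap removes exactly one inversion.
Count inversions — for each element, later elements that are smaller:
5: none → 0
27: 16 → 1
16: none → 0
30: none → 0
33: 31 → 1
31: none → 0
34: none → 0
37: none → 0
38: none → 0
Total inversions: 0 + 1 + 0 + 0 + 1 + 0 + 0 + 0 + 0 = 2

2 swaps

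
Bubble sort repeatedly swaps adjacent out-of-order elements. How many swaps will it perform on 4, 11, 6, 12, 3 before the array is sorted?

Swaps: 5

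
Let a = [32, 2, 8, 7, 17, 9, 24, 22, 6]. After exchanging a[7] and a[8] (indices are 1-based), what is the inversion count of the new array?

Positions 7 and 8 hold 24 and 22; after swapping, the array is [32, 2, 8, 7, 17, 9, 22, 24, 6].
Count, for each position, how many later elements it exceeds:
32 → 2, 8, 7, 17, 9, 22, 24, 6 → 8
2 → none → 0
8 → 7, 6 → 2
7 → 6 → 1
17 → 9, 6 → 2
9 → 6 → 1
22 → 6 → 1
24 → 6 → 1
6 → none → 0
Sum: 8 + 0 + 2 + 1 + 2 + 1 + 1 + 1 + 0 = 16

There are 16 inversions.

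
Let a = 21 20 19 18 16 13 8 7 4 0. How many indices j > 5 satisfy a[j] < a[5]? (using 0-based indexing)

4

The element at index 5 is 13.
Elements after it: 8, 7, 4, 0
Those smaller than 13: 8, 7, 4, 0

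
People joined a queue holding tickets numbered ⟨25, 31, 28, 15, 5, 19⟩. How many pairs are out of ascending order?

Out-of-order pairs: 11

Sweep left to right; for each value list the smaller values that follow it:
25: 3
31: 4
28: 3
15: 1
5: 0
19: 0
Sum: 3 + 4 + 3 + 1 + 0 + 0 = 11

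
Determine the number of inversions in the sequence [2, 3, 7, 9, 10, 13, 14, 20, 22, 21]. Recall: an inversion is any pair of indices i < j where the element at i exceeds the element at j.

Element-by-element contributions:
2: 0
3: 0
7: 0
9: 0
10: 0
13: 0
14: 0
20: 0
22: 1
21: 0
Sum: 0 + 0 + 0 + 0 + 0 + 0 + 0 + 0 + 1 + 0 = 1

1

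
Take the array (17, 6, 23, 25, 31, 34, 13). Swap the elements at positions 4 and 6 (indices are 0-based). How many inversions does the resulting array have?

5

Positions 4 and 6 hold 31 and 13; after swapping, the array is [17, 6, 23, 25, 13, 34, 31].
For each element, count later entries that are smaller:
17 → 6, 13 → 2
6 → none → 0
23 → 13 → 1
25 → 13 → 1
13 → none → 0
34 → 31 → 1
31 → none → 0
Sum: 2 + 0 + 1 + 1 + 0 + 1 + 0 = 5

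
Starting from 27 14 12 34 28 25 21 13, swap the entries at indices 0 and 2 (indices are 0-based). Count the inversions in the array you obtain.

Positions 0 and 2 hold 27 and 12; after swapping, the array is [12, 14, 27, 34, 28, 25, 21, 13].
Count, for each position, how many later elements it exceeds:
12: 0
14: 1
27: 3
34: 4
28: 3
25: 2
21: 1
13: 0
Sum: 0 + 1 + 3 + 4 + 3 + 2 + 1 + 0 = 14

14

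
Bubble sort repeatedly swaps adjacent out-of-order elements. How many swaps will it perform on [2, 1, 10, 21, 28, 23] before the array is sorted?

2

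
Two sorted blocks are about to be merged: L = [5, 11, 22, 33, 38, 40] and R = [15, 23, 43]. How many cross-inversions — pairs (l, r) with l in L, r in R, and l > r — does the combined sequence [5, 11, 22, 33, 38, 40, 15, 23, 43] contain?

7

Take each right-half value and tally the left-half values above it:
r = 15: 22, 33, 38, 40 → 4
r = 23: 33, 38, 40 → 3
r = 43: none → 0
Cross-inversions: 4 + 3 + 0 = 7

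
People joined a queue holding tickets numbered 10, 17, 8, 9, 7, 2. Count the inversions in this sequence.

For each element, count later entries that are smaller:
10: 4
17: 4
8: 2
9: 2
7: 1
2: 0
Sum: 4 + 4 + 2 + 2 + 1 + 0 = 13

13 out-of-order pairs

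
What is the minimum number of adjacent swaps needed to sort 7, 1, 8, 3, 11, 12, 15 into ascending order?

3

The minimum number of adjacent swaps to sort an array equals its inversion count, since every such swap removes exactly one inversion.
Count inversions — for each element, later elements that are smaller:
7: 1, 3 → 2
1: none → 0
8: 3 → 1
3: none → 0
11: none → 0
12: none → 0
15: none → 0
Total inversions: 2 + 0 + 1 + 0 + 0 + 0 + 0 = 3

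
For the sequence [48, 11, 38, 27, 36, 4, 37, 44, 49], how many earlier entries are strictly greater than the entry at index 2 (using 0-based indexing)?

1

The element at index 2 is 38.
Elements before it: 48, 11
Those larger than 38: 48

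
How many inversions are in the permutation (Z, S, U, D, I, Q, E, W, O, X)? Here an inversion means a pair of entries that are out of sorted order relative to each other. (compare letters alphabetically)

23

For each element, count later entries that are smaller:
Z → S, U, D, I, Q, E, W, O, X → 9
S → D, I, Q, E, O → 5
U → D, I, Q, E, O → 5
D → none → 0
I → E → 1
Q → E, O → 2
E → none → 0
W → O → 1
O → none → 0
X → none → 0
Sum: 9 + 5 + 5 + 0 + 1 + 2 + 0 + 1 + 0 + 0 = 23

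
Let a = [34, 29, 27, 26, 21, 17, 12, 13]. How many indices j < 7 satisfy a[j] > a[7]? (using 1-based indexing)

6

The element at index 7 is 12.
Elements before it: 34, 29, 27, 26, 21, 17
Those larger than 12: 34, 29, 27, 26, 21, 17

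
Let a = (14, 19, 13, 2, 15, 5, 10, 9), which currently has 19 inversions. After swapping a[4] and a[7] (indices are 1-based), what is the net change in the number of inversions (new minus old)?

+3

Positions 4 and 7 hold 2 and 10; after swapping, the array is [14, 19, 13, 10, 15, 5, 2, 9].
Count, for each position, how many later elements it exceeds:
14: 5
19: 6
13: 4
10: 3
15: 3
5: 1
2: 0
9: 0
Sum: 5 + 6 + 4 + 3 + 3 + 1 + 0 + 0 = 22
Change: 22 − 19 = +3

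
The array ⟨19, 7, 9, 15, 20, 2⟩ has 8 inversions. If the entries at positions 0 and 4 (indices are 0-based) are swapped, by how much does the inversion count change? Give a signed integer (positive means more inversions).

Positions 0 and 4 hold 19 and 20; after swapping, the array is [20, 7, 9, 15, 19, 2].
For each element, count later entries that are smaller:
20 → 7, 9, 15, 19, 2 → 5
7 → 2 → 1
9 → 2 → 1
15 → 2 → 1
19 → 2 → 1
2 → none → 0
Sum: 5 + 1 + 1 + 1 + 1 + 0 = 9
Change: 9 − 8 = +1

+1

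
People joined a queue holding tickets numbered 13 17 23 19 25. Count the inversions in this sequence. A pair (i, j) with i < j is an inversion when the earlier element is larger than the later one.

There is 1 inversion.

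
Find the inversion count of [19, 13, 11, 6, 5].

10

Inversion pairs (indices are 0-based):
(0,1): 19 > 13
(0,2): 19 > 11
(0,3): 19 > 6
(0,4): 19 > 5
(1,2): 13 > 11
(1,3): 13 > 6
(1,4): 13 > 5
(2,3): 11 > 6
(2,4): 11 > 5
(3,4): 6 > 5
That's 10 pairs.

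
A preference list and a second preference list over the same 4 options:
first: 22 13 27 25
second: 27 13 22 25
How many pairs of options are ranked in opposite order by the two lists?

3

Assign each item its position (1..4) in the first ordering, then rewrite the second ordering as that position sequence:
positions: 22→1, 13→2, 27→3, 25→4
second ordering as positions: [3, 2, 1, 4]
Discordant pairs = inversions in this position sequence.
3: 2, 1 → 2
2: 1 → 1
1: 0
4: 0
Total: 2 + 1 + 0 + 0 = 3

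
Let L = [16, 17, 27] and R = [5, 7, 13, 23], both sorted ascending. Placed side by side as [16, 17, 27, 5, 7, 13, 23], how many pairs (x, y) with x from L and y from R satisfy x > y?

10 split inversions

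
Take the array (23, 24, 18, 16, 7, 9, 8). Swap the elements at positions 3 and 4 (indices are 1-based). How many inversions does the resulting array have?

17

Positions 3 and 4 hold 18 and 16; after swapping, the array is [23, 24, 16, 18, 7, 9, 8].
For each element, count later entries that are smaller:
23 → 16, 18, 7, 9, 8 → 5
24 → 16, 18, 7, 9, 8 → 5
16 → 7, 9, 8 → 3
18 → 7, 9, 8 → 3
7 → none → 0
9 → 8 → 1
8 → none → 0
Sum: 5 + 5 + 3 + 3 + 0 + 1 + 0 = 17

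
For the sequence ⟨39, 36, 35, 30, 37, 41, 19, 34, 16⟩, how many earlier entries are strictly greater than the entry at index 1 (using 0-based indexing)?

The element at index 1 is 36.
Elements before it: 39
Those larger than 36: 39

1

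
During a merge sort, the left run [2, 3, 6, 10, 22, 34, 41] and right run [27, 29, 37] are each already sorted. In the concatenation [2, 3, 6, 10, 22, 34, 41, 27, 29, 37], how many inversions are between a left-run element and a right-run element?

Split inversions: 5

Take each right-half value and tally the left-half values above it:
r = 27: 34, 41 → 2
r = 29: 34, 41 → 2
r = 37: 41 → 1
Cross-inversions: 2 + 2 + 1 = 5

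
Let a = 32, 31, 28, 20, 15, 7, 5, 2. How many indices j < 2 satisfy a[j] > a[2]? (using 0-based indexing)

2 such elements

The element at index 2 is 28.
Elements before it: 32, 31
Those larger than 28: 32, 31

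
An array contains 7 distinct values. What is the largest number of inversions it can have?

21 inversions

A reversed (strictly descending) arrangement makes every pair an inversion, giving C(7, 2) inversions.
C(7, 2) = 7·6/2 = 21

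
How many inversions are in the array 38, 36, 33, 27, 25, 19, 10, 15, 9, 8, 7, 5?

For each element, count later entries that are smaller:
38: 11
36: 10
33: 9
27: 8
25: 7
19: 6
10: 4
15: 4
9: 3
8: 2
7: 1
5: 0
Sum: 11 + 10 + 9 + 8 + 7 + 6 + 4 + 4 + 3 + 2 + 1 + 0 = 65

65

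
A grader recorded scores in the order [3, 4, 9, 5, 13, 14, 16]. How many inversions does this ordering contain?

Count, for each position, how many later elements it exceeds:
3 → none → 0
4 → none → 0
9 → 5 → 1
5 → none → 0
13 → none → 0
14 → none → 0
16 → none → 0
Sum: 0 + 0 + 1 + 0 + 0 + 0 + 0 = 1

1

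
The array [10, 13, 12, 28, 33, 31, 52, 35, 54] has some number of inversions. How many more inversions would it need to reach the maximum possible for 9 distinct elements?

Maximum inversions for 9 distinct elements is C(9, 2) = 9·8/2 = 36.
Current inversions — for each element, count later smaller elements:
10: 0
13: 1
12: 0
28: 0
33: 1
31: 0
52: 1
35: 0
54: 0
Current total: 0 + 1 + 0 + 0 + 1 + 0 + 1 + 0 + 0 = 3
Shortfall: 36 − 3 = 33

33 inversions short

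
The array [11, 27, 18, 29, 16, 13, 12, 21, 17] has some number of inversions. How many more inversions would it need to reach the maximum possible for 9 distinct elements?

Maximum inversions for 9 distinct elements is C(9, 2) = 9·8/2 = 36.
Current inversions — for each element, count later smaller elements:
11: 0
27: 6
18: 4
29: 5
16: 2
13: 1
12: 0
21: 1
17: 0
Current total: 0 + 6 + 4 + 5 + 2 + 1 + 0 + 1 + 0 = 19
Shortfall: 36 − 19 = 17

17 inversions short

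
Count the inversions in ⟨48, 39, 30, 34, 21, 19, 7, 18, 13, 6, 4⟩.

There are 52 inversions.

For each element, count later entries that are smaller:
48 → 39, 30, 34, 21, 19, 7, 18, 13, 6, 4 → 10
39 → 30, 34, 21, 19, 7, 18, 13, 6, 4 → 9
30 → 21, 19, 7, 18, 13, 6, 4 → 7
34 → 21, 19, 7, 18, 13, 6, 4 → 7
21 → 19, 7, 18, 13, 6, 4 → 6
19 → 7, 18, 13, 6, 4 → 5
7 → 6, 4 → 2
18 → 13, 6, 4 → 3
13 → 6, 4 → 2
6 → 4 → 1
4 → none → 0
Sum: 10 + 9 + 7 + 7 + 6 + 5 + 2 + 3 + 2 + 1 + 0 = 52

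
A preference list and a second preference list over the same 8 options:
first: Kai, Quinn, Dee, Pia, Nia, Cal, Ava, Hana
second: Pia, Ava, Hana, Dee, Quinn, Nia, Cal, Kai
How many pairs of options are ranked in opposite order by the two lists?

Assign each item its position (1..8) in the first ordering, then rewrite the second ordering as that position sequence:
positions: Kai→1, Quinn→2, Dee→3, Pia→4, Nia→5, Cal→6, Ava→7, Hana→8
second ordering as positions: [4, 7, 8, 3, 2, 5, 6, 1]
Discordant pairs = inversions in this position sequence.
4: 3, 2, 1 → 3
7: 3, 2, 5, 6, 1 → 5
8: 3, 2, 5, 6, 1 → 5
3: 2, 1 → 2
2: 1 → 1
5: 1 → 1
6: 1 → 1
1: 0
Total: 3 + 5 + 5 + 2 + 1 + 1 + 1 + 0 = 18

18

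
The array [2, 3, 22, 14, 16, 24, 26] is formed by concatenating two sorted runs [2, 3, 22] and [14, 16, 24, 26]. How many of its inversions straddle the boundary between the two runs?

2

Take each right-half value and tally the left-half values above it:
r = 14: 22 → 1
r = 16: 22 → 1
r = 24: none → 0
r = 26: none → 0
Cross-inversions: 1 + 1 + 0 + 0 = 2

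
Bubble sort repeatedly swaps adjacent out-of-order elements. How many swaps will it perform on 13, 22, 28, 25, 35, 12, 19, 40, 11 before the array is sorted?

There are 18 adjacent swaps.

Each adjacent swap fixes exactly one inversion, so the minimum swap count equals the number of inversions.
Count inversions — for each element, later elements that are smaller:
13: 12, 11 → 2
22: 12, 19, 11 → 3
28: 25, 12, 19, 11 → 4
25: 12, 19, 11 → 3
35: 12, 19, 11 → 3
12: 11 → 1
19: 11 → 1
40: 11 → 1
11: none → 0
Total inversions: 2 + 3 + 4 + 3 + 3 + 1 + 1 + 1 + 0 = 18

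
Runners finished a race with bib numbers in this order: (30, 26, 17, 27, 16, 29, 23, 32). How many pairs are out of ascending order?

13

Element-by-element contributions:
30 → 26, 17, 27, 16, 29, 23 → 6
26 → 17, 16, 23 → 3
17 → 16 → 1
27 → 16, 23 → 2
16 → none → 0
29 → 23 → 1
23 → none → 0
32 → none → 0
Sum: 6 + 3 + 1 + 2 + 0 + 1 + 0 + 0 = 13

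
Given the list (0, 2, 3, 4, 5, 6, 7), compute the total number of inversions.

0

Out-of-order index pairs (0-indexed):
(none)
That's 0 pairs.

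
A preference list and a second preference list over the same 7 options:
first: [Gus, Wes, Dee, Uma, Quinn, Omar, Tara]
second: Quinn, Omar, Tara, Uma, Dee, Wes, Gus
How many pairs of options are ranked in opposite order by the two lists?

There are 18 pairs.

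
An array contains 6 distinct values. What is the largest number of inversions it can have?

The maximum occurs when the array is in strictly decreasing order: every one of the C(6, 2) pairs is inverted.
C(6, 2) = 6·5/2 = 15

15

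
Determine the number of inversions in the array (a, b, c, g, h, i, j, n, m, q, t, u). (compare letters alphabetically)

Sweep left to right; for each value list the smaller values that follow it:
a: 0
b: 0
c: 0
g: 0
h: 0
i: 0
j: 0
n: 1
m: 0
q: 0
t: 0
u: 0
Sum: 0 + 0 + 0 + 0 + 0 + 0 + 0 + 1 + 0 + 0 + 0 + 0 = 1

Out-of-order pairs: 1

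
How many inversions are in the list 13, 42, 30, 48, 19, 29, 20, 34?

Inversions: 13

Count, for each position, how many later elements it exceeds:
13 → none → 0
42 → 30, 19, 29, 20, 34 → 5
30 → 19, 29, 20 → 3
48 → 19, 29, 20, 34 → 4
19 → none → 0
29 → 20 → 1
20 → none → 0
34 → none → 0
Sum: 0 + 5 + 3 + 4 + 0 + 1 + 0 + 0 = 13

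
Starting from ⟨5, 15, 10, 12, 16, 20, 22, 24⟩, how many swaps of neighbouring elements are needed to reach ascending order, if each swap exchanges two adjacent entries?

2

Each adjacent swap fixes exactly one inversion, so the minimum swap count equals the number of inversions.
Count inversions — for each element, later elements that are smaller:
5: none → 0
15: 10, 12 → 2
10: none → 0
12: none → 0
16: none → 0
20: none → 0
22: none → 0
24: none → 0
Total inversions: 0 + 2 + 0 + 0 + 0 + 0 + 0 + 0 = 2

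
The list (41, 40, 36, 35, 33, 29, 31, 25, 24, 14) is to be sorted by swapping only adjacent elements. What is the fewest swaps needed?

44 adjacent swaps

Minimum adjacent swaps = number of inversions (each swap of adjacent out-of-order elements removes one inversion and no swap can remove more).
Count inversions — for each element, later elements that are smaller:
41: 40, 36, 35, 33, 29, 31, 25, 24, 14 → 9
40: 36, 35, 33, 29, 31, 25, 24, 14 → 8
36: 35, 33, 29, 31, 25, 24, 14 → 7
35: 33, 29, 31, 25, 24, 14 → 6
33: 29, 31, 25, 24, 14 → 5
29: 25, 24, 14 → 3
31: 25, 24, 14 → 3
25: 24, 14 → 2
24: 14 → 1
14: none → 0
Total inversions: 9 + 8 + 7 + 6 + 5 + 3 + 3 + 2 + 1 + 0 = 44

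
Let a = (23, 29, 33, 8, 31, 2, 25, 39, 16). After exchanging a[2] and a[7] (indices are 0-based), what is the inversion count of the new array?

Positions 2 and 7 hold 33 and 39; after swapping, the array is [23, 29, 39, 8, 31, 2, 25, 33, 16].
Element-by-element contributions:
23 → 8, 2, 16 → 3
29 → 8, 2, 25, 16 → 4
39 → 8, 31, 2, 25, 33, 16 → 6
8 → 2 → 1
31 → 2, 25, 16 → 3
2 → none → 0
25 → 16 → 1
33 → 16 → 1
16 → none → 0
Sum: 3 + 4 + 6 + 1 + 3 + 0 + 1 + 1 + 0 = 19

19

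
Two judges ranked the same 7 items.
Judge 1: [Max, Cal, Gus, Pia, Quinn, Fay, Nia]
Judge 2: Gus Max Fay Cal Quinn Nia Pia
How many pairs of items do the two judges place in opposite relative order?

7

Assign each item its position (1..7) in the first ordering, then rewrite the second ordering as that position sequence:
positions: Max→1, Cal→2, Gus→3, Pia→4, Quinn→5, Fay→6, Nia→7
second ordering as positions: [3, 1, 6, 2, 5, 7, 4]
Discordant pairs = inversions in this position sequence.
3: 1, 2 → 2
1: 0
6: 2, 5, 4 → 3
2: 0
5: 4 → 1
7: 4 → 1
4: 0
Total: 2 + 0 + 3 + 0 + 1 + 1 + 0 = 7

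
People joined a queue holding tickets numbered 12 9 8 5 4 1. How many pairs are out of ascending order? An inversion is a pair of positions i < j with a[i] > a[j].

15

Element-by-element contributions:
12 → 9, 8, 5, 4, 1 → 5
9 → 8, 5, 4, 1 → 4
8 → 5, 4, 1 → 3
5 → 4, 1 → 2
4 → 1 → 1
1 → none → 0
Sum: 5 + 4 + 3 + 2 + 1 + 0 = 15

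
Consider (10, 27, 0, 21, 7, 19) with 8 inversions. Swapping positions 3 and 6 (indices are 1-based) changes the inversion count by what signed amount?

+3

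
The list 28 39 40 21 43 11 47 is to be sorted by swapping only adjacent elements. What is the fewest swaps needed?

There are 8 swaps.

Minimum adjacent swaps = number of inversions (each swap of adjacent out-of-order elements removes one inversion and no swap can remove more).
Count inversions — for each element, later elements that are smaller:
28: 21, 11 → 2
39: 21, 11 → 2
40: 21, 11 → 2
21: 11 → 1
43: 11 → 1
11: none → 0
47: none → 0
Total inversions: 2 + 2 + 2 + 1 + 1 + 0 + 0 = 8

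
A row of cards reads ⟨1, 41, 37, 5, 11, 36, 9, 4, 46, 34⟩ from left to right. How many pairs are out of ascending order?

Count, for each position, how many later elements it exceeds:
1: 0
41: 7
37: 6
5: 1
11: 2
36: 3
9: 1
4: 0
46: 1
34: 0
Sum: 0 + 7 + 6 + 1 + 2 + 3 + 1 + 0 + 1 + 0 = 21

21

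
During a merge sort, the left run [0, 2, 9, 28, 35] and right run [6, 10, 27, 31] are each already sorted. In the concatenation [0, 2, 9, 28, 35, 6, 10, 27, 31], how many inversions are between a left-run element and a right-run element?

Take each right-half value and tally the left-half values above it:
r = 6: 9, 28, 35 → 3
r = 10: 28, 35 → 2
r = 27: 28, 35 → 2
r = 31: 35 → 1
Cross-inversions: 3 + 2 + 2 + 1 = 8

Split inversions: 8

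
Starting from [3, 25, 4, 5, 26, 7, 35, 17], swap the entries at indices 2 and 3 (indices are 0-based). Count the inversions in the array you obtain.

There are 8 inversions.

Positions 2 and 3 hold 4 and 5; after swapping, the array is [3, 25, 5, 4, 26, 7, 35, 17].
Element-by-element contributions:
3 → none → 0
25 → 5, 4, 7, 17 → 4
5 → 4 → 1
4 → none → 0
26 → 7, 17 → 2
7 → none → 0
35 → 17 → 1
17 → none → 0
Sum: 0 + 4 + 1 + 0 + 2 + 0 + 1 + 0 = 8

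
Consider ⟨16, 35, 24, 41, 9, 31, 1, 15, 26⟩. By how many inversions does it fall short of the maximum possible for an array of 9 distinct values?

Maximum inversions for 9 distinct elements is C(9, 2) = 9·8/2 = 36.
Current inversions — for each element, count later smaller elements:
16: 3
35: 6
24: 3
41: 5
9: 1
31: 3
1: 0
15: 0
26: 0
Current total: 3 + 6 + 3 + 5 + 1 + 3 + 0 + 0 + 0 = 21
Shortfall: 36 − 21 = 15

15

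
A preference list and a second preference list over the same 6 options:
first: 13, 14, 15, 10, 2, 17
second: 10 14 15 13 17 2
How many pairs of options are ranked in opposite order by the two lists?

6

Assign each item its position (1..6) in the first ordering, then rewrite the second ordering as that position sequence:
positions: 13→1, 14→2, 15→3, 10→4, 2→5, 17→6
second ordering as positions: [4, 2, 3, 1, 6, 5]
Discordant pairs = inversions in this position sequence.
4: 2, 3, 1 → 3
2: 1 → 1
3: 1 → 1
1: 0
6: 5 → 1
5: 0
Total: 3 + 1 + 1 + 0 + 1 + 0 = 6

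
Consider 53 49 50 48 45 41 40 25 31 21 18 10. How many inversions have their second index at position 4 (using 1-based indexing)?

3

The element at index 4 is 48.
Elements before it: 53, 49, 50
Those larger than 48: 53, 49, 50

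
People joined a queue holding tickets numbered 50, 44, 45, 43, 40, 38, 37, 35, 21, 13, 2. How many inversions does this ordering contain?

54 out-of-order pairs

For each element, count later entries that are smaller:
50 → 44, 45, 43, 40, 38, 37, 35, 21, 13, 2 → 10
44 → 43, 40, 38, 37, 35, 21, 13, 2 → 8
45 → 43, 40, 38, 37, 35, 21, 13, 2 → 8
43 → 40, 38, 37, 35, 21, 13, 2 → 7
40 → 38, 37, 35, 21, 13, 2 → 6
38 → 37, 35, 21, 13, 2 → 5
37 → 35, 21, 13, 2 → 4
35 → 21, 13, 2 → 3
21 → 13, 2 → 2
13 → 2 → 1
2 → none → 0
Sum: 10 + 8 + 8 + 7 + 6 + 5 + 4 + 3 + 2 + 1 + 0 = 54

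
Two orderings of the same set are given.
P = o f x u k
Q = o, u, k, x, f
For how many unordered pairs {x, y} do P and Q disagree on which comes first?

5 disagreeing pairs

Assign each item its position (1..5) in the first ordering, then rewrite the second ordering as that position sequence:
positions: o→1, f→2, x→3, u→4, k→5
second ordering as positions: [1, 4, 5, 3, 2]
Discordant pairs = inversions in this position sequence.
1: 0
4: 3, 2 → 2
5: 3, 2 → 2
3: 2 → 1
2: 0
Total: 0 + 2 + 2 + 1 + 0 = 5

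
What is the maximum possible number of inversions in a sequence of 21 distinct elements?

The maximum occurs when the array is in strictly decreasing order: every one of the C(21, 2) pairs is inverted.
C(21, 2) = 21·20/2 = 210

210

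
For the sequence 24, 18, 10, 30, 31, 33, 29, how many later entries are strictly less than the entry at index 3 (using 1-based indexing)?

0 such elements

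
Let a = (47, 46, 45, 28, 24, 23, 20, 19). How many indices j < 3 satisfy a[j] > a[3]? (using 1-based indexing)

The element at index 3 is 45.
Elements before it: 47, 46
Those larger than 45: 47, 46

2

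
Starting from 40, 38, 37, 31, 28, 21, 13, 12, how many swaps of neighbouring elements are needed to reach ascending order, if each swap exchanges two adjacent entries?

Minimum adjacent swaps = number of inversions (each swap of adjacent out-of-order elements removes one inversion and no swap can remove more).
Count inversions — for each element, later elements that are smaller:
40: 38, 37, 31, 28, 21, 13, 12 → 7
38: 37, 31, 28, 21, 13, 12 → 6
37: 31, 28, 21, 13, 12 → 5
31: 28, 21, 13, 12 → 4
28: 21, 13, 12 → 3
21: 13, 12 → 2
13: 12 → 1
12: none → 0
Total inversions: 7 + 6 + 5 + 4 + 3 + 2 + 1 + 0 = 28

28 adjacent swaps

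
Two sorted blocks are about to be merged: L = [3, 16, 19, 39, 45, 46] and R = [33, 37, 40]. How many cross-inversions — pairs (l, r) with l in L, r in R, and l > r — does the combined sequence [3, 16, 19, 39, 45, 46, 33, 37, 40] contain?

8 cross-inversions

Count, for every r in R, how many entries of L exceed r:
r = 33: 39, 45, 46 → 3
r = 37: 39, 45, 46 → 3
r = 40: 45, 46 → 2
Cross-inversions: 3 + 3 + 2 = 8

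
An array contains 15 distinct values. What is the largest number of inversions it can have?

The maximum occurs when the array is in strictly decreasing order: every one of the C(15, 2) pairs is inverted.
C(15, 2) = 15·14/2 = 105

105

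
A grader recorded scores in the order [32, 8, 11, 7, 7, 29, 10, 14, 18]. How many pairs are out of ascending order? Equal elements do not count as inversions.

For each element, count later entries that are smaller:
32 → 8, 11, 7, 7, 29, 10, 14, 18 → 8
8 → 7, 7 → 2
11 → 7, 7, 10 → 3
7 → none → 0
7 → none → 0
29 → 10, 14, 18 → 3
10 → none → 0
14 → none → 0
18 → none → 0
Sum: 8 + 2 + 3 + 0 + 0 + 3 + 0 + 0 + 0 = 16

16 inversions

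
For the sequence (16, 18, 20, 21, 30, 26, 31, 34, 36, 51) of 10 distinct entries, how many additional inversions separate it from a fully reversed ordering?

44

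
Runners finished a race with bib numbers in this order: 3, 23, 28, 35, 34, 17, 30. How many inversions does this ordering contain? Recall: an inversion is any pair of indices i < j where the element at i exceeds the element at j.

7 inversions

Sweep left to right; for each value list the smaller values that follow it:
3: 0
23: 1
28: 1
35: 3
34: 2
17: 0
30: 0
Sum: 0 + 1 + 1 + 3 + 2 + 0 + 0 = 7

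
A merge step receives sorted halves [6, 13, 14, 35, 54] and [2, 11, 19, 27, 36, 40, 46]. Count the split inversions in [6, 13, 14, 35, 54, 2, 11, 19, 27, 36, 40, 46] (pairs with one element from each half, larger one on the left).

Count, for every r in R, how many entries of L exceed r:
r = 2: 6, 13, 14, 35, 54 → 5
r = 11: 13, 14, 35, 54 → 4
r = 19: 35, 54 → 2
r = 27: 35, 54 → 2
r = 36: 54 → 1
r = 40: 54 → 1
r = 46: 54 → 1
Cross-inversions: 5 + 4 + 2 + 2 + 1 + 1 + 1 = 16

16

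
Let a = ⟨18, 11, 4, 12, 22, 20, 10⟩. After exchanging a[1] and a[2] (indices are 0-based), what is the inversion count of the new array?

9 inversions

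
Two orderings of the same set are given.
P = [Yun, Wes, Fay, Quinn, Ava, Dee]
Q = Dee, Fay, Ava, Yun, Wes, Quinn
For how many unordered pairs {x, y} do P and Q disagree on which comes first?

10 disagreeing pairs

Assign each item its position (1..6) in the first ordering, then rewrite the second ordering as that position sequence:
positions: Yun→1, Wes→2, Fay→3, Quinn→4, Ava→5, Dee→6
second ordering as positions: [6, 3, 5, 1, 2, 4]
Discordant pairs = inversions in this position sequence.
6: 3, 5, 1, 2, 4 → 5
3: 1, 2 → 2
5: 1, 2, 4 → 3
1: 0
2: 0
4: 0
Total: 5 + 2 + 3 + 0 + 0 + 0 = 10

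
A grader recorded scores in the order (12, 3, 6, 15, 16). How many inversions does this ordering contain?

Inversions: 2

For each element, count later entries that are smaller:
12: 2
3: 0
6: 0
15: 0
16: 0
Sum: 2 + 0 + 0 + 0 + 0 = 2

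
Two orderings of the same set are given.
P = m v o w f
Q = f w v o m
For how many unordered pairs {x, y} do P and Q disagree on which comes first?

9

Assign each item its position (1..5) in the first ordering, then rewrite the second ordering as that position sequence:
positions: m→1, v→2, o→3, w→4, f→5
second ordering as positions: [5, 4, 2, 3, 1]
Discordant pairs = inversions in this position sequence.
5: 4, 2, 3, 1 → 4
4: 2, 3, 1 → 3
2: 1 → 1
3: 1 → 1
1: 0
Total: 4 + 3 + 1 + 1 + 0 = 9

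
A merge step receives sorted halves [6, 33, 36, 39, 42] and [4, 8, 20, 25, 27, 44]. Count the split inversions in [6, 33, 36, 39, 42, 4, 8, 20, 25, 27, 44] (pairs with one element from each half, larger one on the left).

21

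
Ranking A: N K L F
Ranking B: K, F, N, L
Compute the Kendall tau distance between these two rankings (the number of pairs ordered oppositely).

Assign each item its position (1..4) in the first ordering, then rewrite the second ordering as that position sequence:
positions: N→1, K→2, L→3, F→4
second ordering as positions: [2, 4, 1, 3]
Discordant pairs = inversions in this position sequence.
2: 1 → 1
4: 1, 3 → 2
1: 0
3: 0
Total: 1 + 2 + 0 + 0 = 3

3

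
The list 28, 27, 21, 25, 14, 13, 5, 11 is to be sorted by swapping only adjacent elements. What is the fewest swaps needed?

The minimum number of adjacent swaps to sort an array equals its inversion count, since every such swap removes exactly one inversion.
Count inversions — for each element, later elements that are smaller:
28: 27, 21, 25, 14, 13, 5, 11 → 7
27: 21, 25, 14, 13, 5, 11 → 6
21: 14, 13, 5, 11 → 4
25: 14, 13, 5, 11 → 4
14: 13, 5, 11 → 3
13: 5, 11 → 2
5: none → 0
11: none → 0
Total inversions: 7 + 6 + 4 + 4 + 3 + 2 + 0 + 0 = 26

26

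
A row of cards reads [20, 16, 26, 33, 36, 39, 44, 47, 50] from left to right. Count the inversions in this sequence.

1

Element-by-element contributions:
20 → 16 → 1
16 → none → 0
26 → none → 0
33 → none → 0
36 → none → 0
39 → none → 0
44 → none → 0
47 → none → 0
50 → none → 0
Sum: 1 + 0 + 0 + 0 + 0 + 0 + 0 + 0 + 0 = 1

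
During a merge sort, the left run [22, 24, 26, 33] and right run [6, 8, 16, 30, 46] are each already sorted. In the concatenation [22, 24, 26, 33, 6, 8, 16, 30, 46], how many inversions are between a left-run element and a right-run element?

13 cross-inversions

For each element r of the right run, count left-run elements greater than r:
r = 6: 22, 24, 26, 33 → 4
r = 8: 22, 24, 26, 33 → 4
r = 16: 22, 24, 26, 33 → 4
r = 30: 33 → 1
r = 46: none → 0
Cross-inversions: 4 + 4 + 4 + 1 + 0 = 13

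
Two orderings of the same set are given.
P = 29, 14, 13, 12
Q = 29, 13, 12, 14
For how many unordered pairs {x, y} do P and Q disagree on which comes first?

Assign each item its position (1..4) in the first ordering, then rewrite the second ordering as that position sequence:
positions: 29→1, 14→2, 13→3, 12→4
second ordering as positions: [1, 3, 4, 2]
Discordant pairs = inversions in this position sequence.
1: 0
3: 2 → 1
4: 2 → 1
2: 0
Total: 0 + 1 + 1 + 0 = 2

2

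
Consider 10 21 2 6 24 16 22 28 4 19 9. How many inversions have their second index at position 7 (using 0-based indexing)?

The element at index 7 is 28.
Elements before it: 10, 21, 2, 6, 24, 16, 22
None of them are larger than 28.

0 such elements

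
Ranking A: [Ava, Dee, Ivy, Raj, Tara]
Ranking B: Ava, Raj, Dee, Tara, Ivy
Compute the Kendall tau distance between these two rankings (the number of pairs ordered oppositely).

3

Assign each item its position (1..5) in the first ordering, then rewrite the second ordering as that position sequence:
positions: Ava→1, Dee→2, Ivy→3, Raj→4, Tara→5
second ordering as positions: [1, 4, 2, 5, 3]
Discordant pairs = inversions in this position sequence.
1: 0
4: 2, 3 → 2
2: 0
5: 3 → 1
3: 0
Total: 0 + 2 + 0 + 1 + 0 = 3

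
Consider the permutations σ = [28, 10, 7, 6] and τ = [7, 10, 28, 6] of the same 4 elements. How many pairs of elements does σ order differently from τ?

Assign each item its position (1..4) in the first ordering, then rewrite the second ordering as that position sequence:
positions: 28→1, 10→2, 7→3, 6→4
second ordering as positions: [3, 2, 1, 4]
Discordant pairs = inversions in this position sequence.
3: 2, 1 → 2
2: 1 → 1
1: 0
4: 0
Total: 2 + 1 + 0 + 0 = 3

3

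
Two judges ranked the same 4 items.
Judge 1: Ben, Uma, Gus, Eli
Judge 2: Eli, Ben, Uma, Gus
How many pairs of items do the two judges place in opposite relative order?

3

Assign each item its position (1..4) in the first ordering, then rewrite the second ordering as that position sequence:
positions: Ben→1, Uma→2, Gus→3, Eli→4
second ordering as positions: [4, 1, 2, 3]
Discordant pairs = inversions in this position sequence.
4: 1, 2, 3 → 3
1: 0
2: 0
3: 0
Total: 3 + 0 + 0 + 0 = 3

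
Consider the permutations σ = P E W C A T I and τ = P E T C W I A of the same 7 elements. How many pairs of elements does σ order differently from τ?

5 discordant pairs

Assign each item its position (1..7) in the first ordering, then rewrite the second ordering as that position sequence:
positions: P→1, E→2, W→3, C→4, A→5, T→6, I→7
second ordering as positions: [1, 2, 6, 4, 3, 7, 5]
Discordant pairs = inversions in this position sequence.
1: 0
2: 0
6: 4, 3, 5 → 3
4: 3 → 1
3: 0
7: 5 → 1
5: 0
Total: 0 + 0 + 3 + 1 + 0 + 1 + 0 = 5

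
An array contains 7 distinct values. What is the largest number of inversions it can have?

A reversed (strictly descending) arrangement makes every pair an inversion, giving C(7, 2) inversions.
C(7, 2) = 7·6/2 = 21

There are 21 inversions.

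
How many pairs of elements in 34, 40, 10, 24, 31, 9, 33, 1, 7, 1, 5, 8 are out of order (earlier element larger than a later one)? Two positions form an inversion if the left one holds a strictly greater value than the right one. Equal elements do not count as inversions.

Sweep left to right; for each value list the smaller values that follow it:
34: 10
40: 10
10: 6
24: 6
31: 6
9: 5
33: 5
1: 0
7: 2
1: 0
5: 0
8: 0
Sum: 10 + 10 + 6 + 6 + 6 + 5 + 5 + 0 + 2 + 0 + 0 + 0 = 50

50 inversions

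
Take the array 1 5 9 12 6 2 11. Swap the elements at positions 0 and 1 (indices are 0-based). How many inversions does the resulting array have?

8

Positions 0 and 1 hold 1 and 5; after swapping, the array is [5, 1, 9, 12, 6, 2, 11].
Sweep left to right; for each value list the smaller values that follow it:
5 → 1, 2 → 2
1 → none → 0
9 → 6, 2 → 2
12 → 6, 2, 11 → 3
6 → 2 → 1
2 → none → 0
11 → none → 0
Sum: 2 + 0 + 2 + 3 + 1 + 0 + 0 = 8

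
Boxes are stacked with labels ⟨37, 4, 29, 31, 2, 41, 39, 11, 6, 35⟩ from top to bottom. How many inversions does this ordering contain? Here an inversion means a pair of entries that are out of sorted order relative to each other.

22

Element-by-element contributions:
37 → 4, 29, 31, 2, 11, 6, 35 → 7
4 → 2 → 1
29 → 2, 11, 6 → 3
31 → 2, 11, 6 → 3
2 → none → 0
41 → 39, 11, 6, 35 → 4
39 → 11, 6, 35 → 3
11 → 6 → 1
6 → none → 0
35 → none → 0
Sum: 7 + 1 + 3 + 3 + 0 + 4 + 3 + 1 + 0 + 0 = 22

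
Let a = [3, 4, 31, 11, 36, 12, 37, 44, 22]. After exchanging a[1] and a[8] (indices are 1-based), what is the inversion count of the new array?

20 inversions

Positions 1 and 8 hold 3 and 44; after swapping, the array is [44, 4, 31, 11, 36, 12, 37, 3, 22].
For each element, count later entries that are smaller:
44: 8
4: 1
31: 4
11: 1
36: 3
12: 1
37: 2
3: 0
22: 0
Sum: 8 + 1 + 4 + 1 + 3 + 1 + 2 + 0 + 0 = 20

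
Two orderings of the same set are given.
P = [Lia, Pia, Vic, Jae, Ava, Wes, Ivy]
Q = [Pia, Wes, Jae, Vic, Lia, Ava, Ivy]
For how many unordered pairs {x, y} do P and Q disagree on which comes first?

Assign each item its position (1..7) in the first ordering, then rewrite the second ordering as that position sequence:
positions: Lia→1, Pia→2, Vic→3, Jae→4, Ava→5, Wes→6, Ivy→7
second ordering as positions: [2, 6, 4, 3, 1, 5, 7]
Discordant pairs = inversions in this position sequence.
2: 1 → 1
6: 4, 3, 1, 5 → 4
4: 3, 1 → 2
3: 1 → 1
1: 0
5: 0
7: 0
Total: 1 + 4 + 2 + 1 + 0 + 0 + 0 = 8

8 disagreeing pairs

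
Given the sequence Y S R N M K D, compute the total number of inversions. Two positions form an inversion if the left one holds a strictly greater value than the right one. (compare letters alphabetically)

Sweep left to right; for each value list the smaller values that follow it:
Y → S, R, N, M, K, D → 6
S → R, N, M, K, D → 5
R → N, M, K, D → 4
N → M, K, D → 3
M → K, D → 2
K → D → 1
D → none → 0
Sum: 6 + 5 + 4 + 3 + 2 + 1 + 0 = 21

21 inversions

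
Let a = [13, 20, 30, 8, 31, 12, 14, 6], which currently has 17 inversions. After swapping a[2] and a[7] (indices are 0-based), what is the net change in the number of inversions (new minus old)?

-7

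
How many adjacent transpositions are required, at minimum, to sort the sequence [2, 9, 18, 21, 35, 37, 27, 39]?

Swaps: 2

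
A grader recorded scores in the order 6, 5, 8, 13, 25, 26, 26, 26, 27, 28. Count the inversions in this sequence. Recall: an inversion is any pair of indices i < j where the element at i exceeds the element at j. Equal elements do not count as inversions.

There is 1 out-of-order pair.

Element-by-element contributions:
6: 1
5: 0
8: 0
13: 0
25: 0
26: 0
26: 0
26: 0
27: 0
28: 0
Sum: 1 + 0 + 0 + 0 + 0 + 0 + 0 + 0 + 0 + 0 = 1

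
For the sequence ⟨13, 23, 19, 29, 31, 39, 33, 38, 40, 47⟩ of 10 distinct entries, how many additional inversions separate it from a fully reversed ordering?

42 inversions short

Maximum inversions for 10 distinct elements is C(10, 2) = 10·9/2 = 45.
Current inversions — for each element, count later smaller elements:
13: 0
23: 1
19: 0
29: 0
31: 0
39: 2
33: 0
38: 0
40: 0
47: 0
Current total: 0 + 1 + 0 + 0 + 0 + 2 + 0 + 0 + 0 + 0 = 3
Shortfall: 45 − 3 = 42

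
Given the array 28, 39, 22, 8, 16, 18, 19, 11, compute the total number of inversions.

Inversions: 20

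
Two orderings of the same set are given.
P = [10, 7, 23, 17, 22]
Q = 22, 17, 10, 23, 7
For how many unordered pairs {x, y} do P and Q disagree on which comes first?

Assign each item its position (1..5) in the first ordering, then rewrite the second ordering as that position sequence:
positions: 10→1, 7→2, 23→3, 17→4, 22→5
second ordering as positions: [5, 4, 1, 3, 2]
Discordant pairs = inversions in this position sequence.
5: 4, 1, 3, 2 → 4
4: 1, 3, 2 → 3
1: 0
3: 2 → 1
2: 0
Total: 4 + 3 + 0 + 1 + 0 = 8

8 disagreeing pairs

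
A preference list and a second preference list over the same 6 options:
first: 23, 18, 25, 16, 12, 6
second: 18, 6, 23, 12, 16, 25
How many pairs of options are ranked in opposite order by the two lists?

Assign each item its position (1..6) in the first ordering, then rewrite the second ordering as that position sequence:
positions: 23→1, 18→2, 25→3, 16→4, 12→5, 6→6
second ordering as positions: [2, 6, 1, 5, 4, 3]
Discordant pairs = inversions in this position sequence.
2: 1 → 1
6: 1, 5, 4, 3 → 4
1: 0
5: 4, 3 → 2
4: 3 → 1
3: 0
Total: 1 + 4 + 0 + 2 + 1 + 0 = 8

8 pairs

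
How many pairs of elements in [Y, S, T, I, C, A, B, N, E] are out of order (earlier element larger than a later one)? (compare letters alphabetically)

Sweep left to right; for each value list the smaller values that follow it:
Y: 8
S: 6
T: 6
I: 4
C: 2
A: 0
B: 0
N: 1
E: 0
Sum: 8 + 6 + 6 + 4 + 2 + 0 + 0 + 1 + 0 = 27

There are 27 inversions.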